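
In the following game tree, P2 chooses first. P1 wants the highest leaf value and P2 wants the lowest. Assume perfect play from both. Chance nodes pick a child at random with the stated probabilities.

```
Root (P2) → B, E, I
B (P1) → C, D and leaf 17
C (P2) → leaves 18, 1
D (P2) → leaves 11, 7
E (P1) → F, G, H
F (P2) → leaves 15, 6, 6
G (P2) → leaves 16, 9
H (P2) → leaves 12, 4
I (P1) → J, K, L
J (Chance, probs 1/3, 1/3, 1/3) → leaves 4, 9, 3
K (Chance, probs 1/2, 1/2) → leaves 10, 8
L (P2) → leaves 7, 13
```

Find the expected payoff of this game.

9

C (P2): min(18, 1) = 1
D (P2): min(11, 7) = 7
B (P1): max(1, 7, 17) = 17
F (P2): min(15, 6, 6) = 6
G (P2): min(16, 9) = 9
H (P2): min(12, 4) = 4
E (P1): max(6, 9, 4) = 9
J (Chance): 1/3·4 + 1/3·9 + 1/3·3 = 5.33
K (Chance): 1/2·10 + 1/2·8 = 9
L (P2): min(7, 13) = 7
I (P1): max(5.33, 9, 7) = 9
Root (P2): min(17, 9, 9) = 9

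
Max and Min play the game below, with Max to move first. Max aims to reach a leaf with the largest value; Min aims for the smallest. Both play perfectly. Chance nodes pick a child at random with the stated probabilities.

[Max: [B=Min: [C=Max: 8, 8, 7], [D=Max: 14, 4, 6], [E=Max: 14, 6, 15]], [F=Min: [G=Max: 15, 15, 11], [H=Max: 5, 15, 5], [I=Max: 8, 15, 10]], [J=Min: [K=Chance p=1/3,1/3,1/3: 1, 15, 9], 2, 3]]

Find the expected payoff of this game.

C (Max): max(8, 8, 7) = 8
D (Max): max(14, 4, 6) = 14
E (Max): max(14, 6, 15) = 15
B (Min): min(8, 14, 15) = 8
G (Max): max(15, 15, 11) = 15
H (Max): max(5, 15, 5) = 15
I (Max): max(8, 15, 10) = 15
F (Min): min(15, 15, 15) = 15
K (Chance): 1/3·1 + 1/3·15 + 1/3·9 = 8.33
J (Min): min(8.33, 2, 3) = 2
Root (Max): max(8, 15, 2) = 15

15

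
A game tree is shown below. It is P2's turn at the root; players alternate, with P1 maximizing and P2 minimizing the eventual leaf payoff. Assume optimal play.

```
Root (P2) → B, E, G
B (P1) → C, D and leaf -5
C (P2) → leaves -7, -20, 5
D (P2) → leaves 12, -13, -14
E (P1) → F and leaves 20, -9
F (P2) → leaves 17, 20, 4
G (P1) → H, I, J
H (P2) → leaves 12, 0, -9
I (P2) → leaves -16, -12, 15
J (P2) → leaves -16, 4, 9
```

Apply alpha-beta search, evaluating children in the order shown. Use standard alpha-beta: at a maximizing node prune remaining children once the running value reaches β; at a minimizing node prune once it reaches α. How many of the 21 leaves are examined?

C [α=-∞,β=+∞]: v=-20
D [α=-20,β=+∞]: v=-14
B [α=-∞,β=+∞]: v=-5
F [α=-∞,β=-5]: v=4
E [α=-∞,β=-5]: v=4 after child 1 ≥ β → β-cutoff, skip 2
H [α=-∞,β=-5]: v=-9
I [α=-9,β=-5]: v=-16 after child 1 ≤ α → α-cutoff, skip 2
J [α=-9,β=-5]: v=-16 after child 1 ≤ α → α-cutoff, skip 2
G [α=-∞,β=-5]: v=-9
Root [α=-∞,β=+∞]: v=-9
Leaves evaluated: 15 of 21.

15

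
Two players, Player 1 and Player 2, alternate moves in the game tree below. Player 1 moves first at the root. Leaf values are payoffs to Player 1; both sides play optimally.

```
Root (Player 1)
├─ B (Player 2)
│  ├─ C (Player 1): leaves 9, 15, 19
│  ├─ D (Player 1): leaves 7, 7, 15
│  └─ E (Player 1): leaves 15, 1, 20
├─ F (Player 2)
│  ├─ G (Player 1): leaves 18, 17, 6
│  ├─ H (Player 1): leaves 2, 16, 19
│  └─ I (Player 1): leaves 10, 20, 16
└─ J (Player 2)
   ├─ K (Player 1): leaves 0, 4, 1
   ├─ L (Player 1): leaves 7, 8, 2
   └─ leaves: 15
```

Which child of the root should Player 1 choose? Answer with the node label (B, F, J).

F

C (Player 1): max(9, 15, 19) = 19
D (Player 1): max(7, 7, 15) = 15
E (Player 1): max(15, 1, 20) = 20
B (Player 2): min(19, 15, 20) = 15
G (Player 1): max(18, 17, 6) = 18
H (Player 1): max(2, 16, 19) = 19
I (Player 1): max(10, 20, 16) = 20
F (Player 2): min(18, 19, 20) = 18
K (Player 1): max(0, 4, 1) = 4
L (Player 1): max(7, 8, 2) = 8
J (Player 2): min(4, 8, 15) = 4
Root (Player 1): max(15, 18, 4) = 18
Player 1 picks the child with the highest value: F (value 18).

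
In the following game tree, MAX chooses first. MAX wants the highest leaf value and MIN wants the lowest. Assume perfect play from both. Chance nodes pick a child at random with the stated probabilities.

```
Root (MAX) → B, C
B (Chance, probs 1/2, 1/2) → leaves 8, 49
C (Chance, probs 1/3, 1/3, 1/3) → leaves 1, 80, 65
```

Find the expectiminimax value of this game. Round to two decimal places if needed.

B (Chance): 1/2·8 + 1/2·49 = 28.5
C (Chance): 1/3·1 + 1/3·80 + 1/3·65 = 48.67
Root (MAX): max(28.5, 48.67) = 48.67

48.67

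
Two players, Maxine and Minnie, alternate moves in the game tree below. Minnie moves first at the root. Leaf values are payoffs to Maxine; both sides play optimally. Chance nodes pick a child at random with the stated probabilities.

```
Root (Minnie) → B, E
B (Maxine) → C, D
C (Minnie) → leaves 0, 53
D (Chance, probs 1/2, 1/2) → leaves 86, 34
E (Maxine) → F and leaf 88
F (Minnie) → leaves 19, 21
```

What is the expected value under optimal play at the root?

C (Minnie): min(0, 53) = 0
D (Chance): 1/2·86 + 1/2·34 = 60
B (Maxine): max(0, 60) = 60
F (Minnie): min(19, 21) = 19
E (Maxine): max(19, 88) = 88
Root (Minnie): min(60, 88) = 60

60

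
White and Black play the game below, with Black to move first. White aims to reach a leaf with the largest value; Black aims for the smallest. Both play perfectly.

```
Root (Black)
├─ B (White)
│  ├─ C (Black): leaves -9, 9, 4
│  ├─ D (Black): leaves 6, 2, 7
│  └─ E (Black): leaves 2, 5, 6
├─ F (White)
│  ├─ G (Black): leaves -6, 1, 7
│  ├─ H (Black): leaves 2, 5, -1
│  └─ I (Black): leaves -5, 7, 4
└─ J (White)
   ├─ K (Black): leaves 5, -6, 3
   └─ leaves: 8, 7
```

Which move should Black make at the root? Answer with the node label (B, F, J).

C (Black): min(-9, 9, 4) = -9
D (Black): min(6, 2, 7) = 2
E (Black): min(2, 5, 6) = 2
B (White): max(-9, 2, 2) = 2
G (Black): min(-6, 1, 7) = -6
H (Black): min(2, 5, -1) = -1
I (Black): min(-5, 7, 4) = -5
F (White): max(-6, -1, -5) = -1
K (Black): min(5, -6, 3) = -6
J (White): max(-6, 8, 7) = 8
Root (Black): min(2, -1, 8) = -1
Black picks the child with the lowest value: F (value -1).

F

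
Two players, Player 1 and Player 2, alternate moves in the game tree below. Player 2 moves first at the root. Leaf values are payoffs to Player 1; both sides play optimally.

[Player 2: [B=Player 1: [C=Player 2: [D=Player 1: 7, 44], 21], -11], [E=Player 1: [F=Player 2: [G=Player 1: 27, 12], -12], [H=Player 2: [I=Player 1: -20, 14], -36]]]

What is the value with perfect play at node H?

I: max(-20, 14) = 14
H: min(14, -36) = -36

-36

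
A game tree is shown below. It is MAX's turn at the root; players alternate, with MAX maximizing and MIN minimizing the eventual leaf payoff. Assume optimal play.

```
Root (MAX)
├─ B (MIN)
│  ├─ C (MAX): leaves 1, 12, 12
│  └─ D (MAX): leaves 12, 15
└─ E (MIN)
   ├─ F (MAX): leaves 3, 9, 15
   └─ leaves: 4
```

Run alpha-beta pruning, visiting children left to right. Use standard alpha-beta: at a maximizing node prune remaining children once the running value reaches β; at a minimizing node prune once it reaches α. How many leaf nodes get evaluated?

C [α=-∞,β=+∞]: v=12
D [α=-∞,β=12]: v=12 after child 1 ≥ β → β-cutoff, skip 1
B [α=-∞,β=+∞]: v=12
F [α=12,β=+∞]: v=15
E [α=12,β=+∞]: v=4
Root [α=-∞,β=+∞]: v=12
Leaves evaluated: 8 of 9.

8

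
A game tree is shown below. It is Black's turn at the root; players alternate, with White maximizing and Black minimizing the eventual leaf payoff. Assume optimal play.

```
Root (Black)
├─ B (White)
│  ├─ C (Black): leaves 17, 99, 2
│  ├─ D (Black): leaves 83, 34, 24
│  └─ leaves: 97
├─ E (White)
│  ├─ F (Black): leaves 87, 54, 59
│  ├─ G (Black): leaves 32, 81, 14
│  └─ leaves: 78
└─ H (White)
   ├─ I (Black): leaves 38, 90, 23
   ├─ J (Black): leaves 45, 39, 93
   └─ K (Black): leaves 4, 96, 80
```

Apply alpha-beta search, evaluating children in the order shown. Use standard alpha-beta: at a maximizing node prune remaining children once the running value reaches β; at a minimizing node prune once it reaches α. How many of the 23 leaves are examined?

19

C [α=-∞,β=+∞]: v=2
D [α=2,β=+∞]: v=24
B [α=-∞,β=+∞]: v=97
F [α=-∞,β=97]: v=54
G [α=54,β=97]: v=32 after child 1 ≤ α → α-cutoff, skip 2
E [α=-∞,β=97]: v=78
I [α=-∞,β=78]: v=23
J [α=23,β=78]: v=39
K [α=39,β=78]: v=4 after child 1 ≤ α → α-cutoff, skip 2
H [α=-∞,β=78]: v=39
Root [α=-∞,β=+∞]: v=39
Leaves evaluated: 19 of 23.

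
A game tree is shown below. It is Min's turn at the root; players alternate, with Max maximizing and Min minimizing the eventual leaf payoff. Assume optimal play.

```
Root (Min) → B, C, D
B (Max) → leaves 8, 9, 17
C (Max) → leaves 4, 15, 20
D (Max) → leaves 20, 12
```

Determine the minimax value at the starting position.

17

B (Max): max(8, 9, 17) = 17
C (Max): max(4, 15, 20) = 20
D (Max): max(20, 12) = 20
Root (Min): min(17, 20, 20) = 17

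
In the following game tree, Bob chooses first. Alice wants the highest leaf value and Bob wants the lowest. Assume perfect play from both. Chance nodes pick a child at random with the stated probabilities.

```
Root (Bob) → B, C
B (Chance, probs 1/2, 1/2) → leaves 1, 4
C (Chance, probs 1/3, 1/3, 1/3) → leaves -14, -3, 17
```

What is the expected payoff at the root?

B (Chance): 1/2·1 + 1/2·4 = 2.5
C (Chance): 1/3·-14 + 1/3·-3 + 1/3·17 = 0
Root (Bob): min(2.5, 0) = 0

0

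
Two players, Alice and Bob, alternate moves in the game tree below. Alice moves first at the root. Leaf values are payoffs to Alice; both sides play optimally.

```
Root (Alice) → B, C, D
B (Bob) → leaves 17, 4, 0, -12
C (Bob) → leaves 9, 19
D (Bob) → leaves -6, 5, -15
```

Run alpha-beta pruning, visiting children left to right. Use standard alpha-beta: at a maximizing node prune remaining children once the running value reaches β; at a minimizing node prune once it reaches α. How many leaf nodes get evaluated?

B [α=-∞,β=+∞]: v=-12
C [α=-12,β=+∞]: v=9
D [α=9,β=+∞]: v=-6 after child 1 ≤ α → α-cutoff, skip 2
Root [α=-∞,β=+∞]: v=9
Leaves evaluated: 7 of 9.

7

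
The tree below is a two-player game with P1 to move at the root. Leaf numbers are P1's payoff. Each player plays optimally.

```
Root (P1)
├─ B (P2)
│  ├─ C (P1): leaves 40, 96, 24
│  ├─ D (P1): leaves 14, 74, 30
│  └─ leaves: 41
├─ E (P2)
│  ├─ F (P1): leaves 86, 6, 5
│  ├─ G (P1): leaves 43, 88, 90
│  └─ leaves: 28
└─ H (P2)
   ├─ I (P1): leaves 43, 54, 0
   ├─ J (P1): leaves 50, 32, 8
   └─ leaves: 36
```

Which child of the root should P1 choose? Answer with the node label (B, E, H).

C (P1): max(40, 96, 24) = 96
D (P1): max(14, 74, 30) = 74
B (P2): min(96, 74, 41) = 41
F (P1): max(86, 6, 5) = 86
G (P1): max(43, 88, 90) = 90
E (P2): min(86, 90, 28) = 28
I (P1): max(43, 54, 0) = 54
J (P1): max(50, 32, 8) = 50
H (P2): min(54, 50, 36) = 36
Root (P1): max(41, 28, 36) = 41
P1 picks the child with the highest value: B (value 41).

B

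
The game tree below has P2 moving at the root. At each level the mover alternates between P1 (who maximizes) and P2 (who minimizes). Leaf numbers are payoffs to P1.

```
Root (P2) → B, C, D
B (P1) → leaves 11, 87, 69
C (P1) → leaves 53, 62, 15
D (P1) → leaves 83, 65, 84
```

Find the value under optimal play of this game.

B (P1): max(11, 87, 69) = 87
C (P1): max(53, 62, 15) = 62
D (P1): max(83, 65, 84) = 84
Root (P2): min(87, 62, 84) = 62

62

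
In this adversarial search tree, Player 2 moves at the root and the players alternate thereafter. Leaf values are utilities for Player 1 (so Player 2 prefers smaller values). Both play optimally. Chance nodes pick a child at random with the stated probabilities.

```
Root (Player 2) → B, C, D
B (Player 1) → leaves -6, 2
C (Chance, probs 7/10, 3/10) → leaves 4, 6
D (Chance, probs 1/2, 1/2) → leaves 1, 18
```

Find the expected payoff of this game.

2

B (Player 1): max(-6, 2) = 2
C (Chance): 7/10·4 + 3/10·6 = 4.6
D (Chance): 1/2·1 + 1/2·18 = 9.5
Root (Player 2): min(2, 4.6, 9.5) = 2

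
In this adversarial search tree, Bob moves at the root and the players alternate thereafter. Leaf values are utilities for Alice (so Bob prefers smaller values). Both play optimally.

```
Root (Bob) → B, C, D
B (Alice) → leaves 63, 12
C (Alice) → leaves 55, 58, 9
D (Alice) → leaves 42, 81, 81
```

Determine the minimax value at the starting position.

B (Alice): max(63, 12) = 63
C (Alice): max(55, 58, 9) = 58
D (Alice): max(42, 81, 81) = 81
Root (Bob): min(63, 58, 81) = 58

58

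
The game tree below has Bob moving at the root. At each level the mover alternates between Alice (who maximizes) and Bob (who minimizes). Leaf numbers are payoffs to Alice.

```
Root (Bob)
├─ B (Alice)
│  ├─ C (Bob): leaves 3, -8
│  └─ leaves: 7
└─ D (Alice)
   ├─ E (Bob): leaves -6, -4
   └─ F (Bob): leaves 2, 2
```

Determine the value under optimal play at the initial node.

C (Bob): min(3, -8) = -8
B (Alice): max(-8, 7) = 7
E (Bob): min(-6, -4) = -6
F (Bob): min(2, 2) = 2
D (Alice): max(-6, 2) = 2
Root (Bob): min(7, 2) = 2

2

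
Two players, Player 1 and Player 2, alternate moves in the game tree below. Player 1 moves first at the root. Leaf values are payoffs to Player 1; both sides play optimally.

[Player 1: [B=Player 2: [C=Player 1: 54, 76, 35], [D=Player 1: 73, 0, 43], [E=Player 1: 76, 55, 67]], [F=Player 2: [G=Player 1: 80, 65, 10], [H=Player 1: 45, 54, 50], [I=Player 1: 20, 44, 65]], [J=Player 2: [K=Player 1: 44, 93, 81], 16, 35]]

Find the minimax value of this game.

C (Player 1): max(54, 76, 35) = 76
D (Player 1): max(73, 0, 43) = 73
E (Player 1): max(76, 55, 67) = 76
B (Player 2): min(76, 73, 76) = 73
G (Player 1): max(80, 65, 10) = 80
H (Player 1): max(45, 54, 50) = 54
I (Player 1): max(20, 44, 65) = 65
F (Player 2): min(80, 54, 65) = 54
K (Player 1): max(44, 93, 81) = 93
J (Player 2): min(93, 16, 35) = 16
Root (Player 1): max(73, 54, 16) = 73

73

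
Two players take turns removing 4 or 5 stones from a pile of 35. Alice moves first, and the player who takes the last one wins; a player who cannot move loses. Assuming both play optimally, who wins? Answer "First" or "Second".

First

Mark each pile size as W (mover wins) or L (mover loses):
i:   0  1  2  3  4  5  6  7  8  9 10 11 12 13 14 15 16 17 18 19 20 21 22 23 24 25 26 27 28 29 30 31 32 33 34 35
     L  L  L  L  W  W  W  W  W  L  L  L  L  W  W  W  W  W  L  L  L  L  W  W  W  W  W  L  L  L  L  W  W  W  W  W
Position 35 is W, so the first player wins.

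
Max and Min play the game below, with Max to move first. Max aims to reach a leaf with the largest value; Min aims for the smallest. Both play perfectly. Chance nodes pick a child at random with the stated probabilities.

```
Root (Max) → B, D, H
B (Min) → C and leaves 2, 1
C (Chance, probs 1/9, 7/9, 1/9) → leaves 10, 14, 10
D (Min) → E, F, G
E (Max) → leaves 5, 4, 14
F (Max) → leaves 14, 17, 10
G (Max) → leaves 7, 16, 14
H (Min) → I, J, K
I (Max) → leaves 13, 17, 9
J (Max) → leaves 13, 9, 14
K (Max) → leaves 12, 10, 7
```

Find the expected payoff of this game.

14

C (Chance): 1/9·10 + 7/9·14 + 1/9·10 = 13.11
B (Min): min(13.11, 2, 1) = 1
E (Max): max(5, 4, 14) = 14
F (Max): max(14, 17, 10) = 17
G (Max): max(7, 16, 14) = 16
D (Min): min(14, 17, 16) = 14
I (Max): max(13, 17, 9) = 17
J (Max): max(13, 9, 14) = 14
K (Max): max(12, 10, 7) = 12
H (Min): min(17, 14, 12) = 12
Root (Max): max(1, 14, 12) = 14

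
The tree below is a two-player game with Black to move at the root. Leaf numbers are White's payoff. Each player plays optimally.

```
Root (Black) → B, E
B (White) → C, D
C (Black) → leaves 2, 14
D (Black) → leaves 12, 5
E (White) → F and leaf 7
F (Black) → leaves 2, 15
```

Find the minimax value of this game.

C (Black): min(2, 14) = 2
D (Black): min(12, 5) = 5
B (White): max(2, 5) = 5
F (Black): min(2, 15) = 2
E (White): max(2, 7) = 7
Root (Black): min(5, 7) = 5

5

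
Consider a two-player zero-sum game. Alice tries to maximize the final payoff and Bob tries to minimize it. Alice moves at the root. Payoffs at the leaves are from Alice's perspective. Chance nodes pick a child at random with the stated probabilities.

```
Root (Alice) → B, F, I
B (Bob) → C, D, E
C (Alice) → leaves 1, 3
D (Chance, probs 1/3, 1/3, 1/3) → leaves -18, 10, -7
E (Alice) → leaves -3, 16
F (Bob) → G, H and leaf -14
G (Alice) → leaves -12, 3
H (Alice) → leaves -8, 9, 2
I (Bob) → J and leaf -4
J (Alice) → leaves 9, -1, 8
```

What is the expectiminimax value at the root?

-4

C (Alice): max(1, 3) = 3
D (Chance): 1/3·-18 + 1/3·10 + 1/3·-7 = -5
E (Alice): max(-3, 16) = 16
B (Bob): min(3, -5, 16) = -5
G (Alice): max(-12, 3) = 3
H (Alice): max(-8, 9, 2) = 9
F (Bob): min(3, 9, -14) = -14
J (Alice): max(9, -1, 8) = 9
I (Bob): min(9, -4) = -4
Root (Alice): max(-5, -14, -4) = -4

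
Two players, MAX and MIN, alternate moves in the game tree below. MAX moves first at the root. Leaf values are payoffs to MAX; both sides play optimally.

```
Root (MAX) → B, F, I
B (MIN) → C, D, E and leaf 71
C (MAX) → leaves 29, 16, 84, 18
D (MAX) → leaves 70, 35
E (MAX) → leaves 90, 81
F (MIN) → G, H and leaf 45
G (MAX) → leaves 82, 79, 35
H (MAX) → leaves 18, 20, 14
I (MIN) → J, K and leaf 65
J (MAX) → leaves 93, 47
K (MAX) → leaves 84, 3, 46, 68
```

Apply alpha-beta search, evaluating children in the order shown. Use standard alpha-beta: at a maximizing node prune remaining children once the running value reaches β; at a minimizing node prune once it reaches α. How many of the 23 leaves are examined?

C [α=-∞,β=+∞]: v=84
D [α=-∞,β=84]: v=70
E [α=-∞,β=70]: v=90 after child 1 ≥ β → β-cutoff, skip 1
B [α=-∞,β=+∞]: v=70
G [α=70,β=+∞]: v=82
H [α=70,β=82]: v=20
F [α=70,β=+∞]: v=20 after child 2 ≤ α → α-cutoff, skip 1
J [α=70,β=+∞]: v=93
K [α=70,β=93]: v=84
I [α=70,β=+∞]: v=65
Root [α=-∞,β=+∞]: v=70
Leaves evaluated: 21 of 23.

21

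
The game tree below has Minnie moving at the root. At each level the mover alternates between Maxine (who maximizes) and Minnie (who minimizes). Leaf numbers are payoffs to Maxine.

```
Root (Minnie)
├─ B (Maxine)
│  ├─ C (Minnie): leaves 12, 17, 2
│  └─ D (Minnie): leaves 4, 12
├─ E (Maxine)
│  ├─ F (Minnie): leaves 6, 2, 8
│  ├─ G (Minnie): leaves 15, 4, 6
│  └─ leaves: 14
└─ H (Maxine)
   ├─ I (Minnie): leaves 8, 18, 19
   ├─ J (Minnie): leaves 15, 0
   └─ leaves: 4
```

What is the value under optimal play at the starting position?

4

C (Minnie): min(12, 17, 2) = 2
D (Minnie): min(4, 12) = 4
B (Maxine): max(2, 4) = 4
F (Minnie): min(6, 2, 8) = 2
G (Minnie): min(15, 4, 6) = 4
E (Maxine): max(2, 4, 14) = 14
I (Minnie): min(8, 18, 19) = 8
J (Minnie): min(15, 0) = 0
H (Maxine): max(8, 0, 4) = 8
Root (Minnie): min(4, 14, 8) = 4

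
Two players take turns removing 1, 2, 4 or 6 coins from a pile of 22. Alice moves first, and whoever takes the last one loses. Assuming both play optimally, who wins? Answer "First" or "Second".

First

Positions where the player to move wins (W) vs loses (L):
i:   0  1  2  3  4  5  6  7  8  9 10 11 12 13 14 15 16 17 18 19 20 21 22
     W  L  W  W  L  W  W  W  W  L  W  W  L  W  W  W  W  L  W  W  L  W  W
Position 22 is W, so the first player wins.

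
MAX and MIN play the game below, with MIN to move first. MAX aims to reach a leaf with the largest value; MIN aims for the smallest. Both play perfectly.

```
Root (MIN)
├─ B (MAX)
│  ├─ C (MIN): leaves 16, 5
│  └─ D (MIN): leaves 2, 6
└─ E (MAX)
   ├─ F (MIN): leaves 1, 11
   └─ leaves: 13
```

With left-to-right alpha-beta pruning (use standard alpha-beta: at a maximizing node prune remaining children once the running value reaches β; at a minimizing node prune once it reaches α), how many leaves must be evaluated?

6

C [α=-∞,β=+∞]: v=5
D [α=5,β=+∞]: v=2 after child 1 ≤ α → α-cutoff, skip 1
B [α=-∞,β=+∞]: v=5
F [α=-∞,β=5]: v=1
E [α=-∞,β=5]: v=13
Root [α=-∞,β=+∞]: v=5
Leaves evaluated: 6 of 7.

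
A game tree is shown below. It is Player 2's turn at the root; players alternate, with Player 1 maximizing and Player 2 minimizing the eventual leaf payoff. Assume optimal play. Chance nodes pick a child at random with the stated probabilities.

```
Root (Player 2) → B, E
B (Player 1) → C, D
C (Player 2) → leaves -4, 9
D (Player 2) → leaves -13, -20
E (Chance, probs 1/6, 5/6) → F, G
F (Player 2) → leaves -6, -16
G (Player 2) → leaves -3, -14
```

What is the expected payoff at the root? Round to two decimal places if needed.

C (Player 2): min(-4, 9) = -4
D (Player 2): min(-13, -20) = -20
B (Player 1): max(-4, -20) = -4
F (Player 2): min(-6, -16) = -16
G (Player 2): min(-3, -14) = -14
E (Chance): 1/6·-16 + 5/6·-14 = -14.33
Root (Player 2): min(-4, -14.33) = -14.33

-14.33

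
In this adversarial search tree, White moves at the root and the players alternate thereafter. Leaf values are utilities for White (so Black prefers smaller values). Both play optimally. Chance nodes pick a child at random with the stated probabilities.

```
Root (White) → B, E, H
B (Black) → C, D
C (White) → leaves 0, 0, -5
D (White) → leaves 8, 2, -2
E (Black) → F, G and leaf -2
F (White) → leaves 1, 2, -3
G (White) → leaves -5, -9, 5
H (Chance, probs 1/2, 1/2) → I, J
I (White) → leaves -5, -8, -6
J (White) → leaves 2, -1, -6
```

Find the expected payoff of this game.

0

C (White): max(0, 0, -5) = 0
D (White): max(8, 2, -2) = 8
B (Black): min(0, 8) = 0
F (White): max(1, 2, -3) = 2
G (White): max(-5, -9, 5) = 5
E (Black): min(2, 5, -2) = -2
I (White): max(-5, -8, -6) = -5
J (White): max(2, -1, -6) = 2
H (Chance): 1/2·-5 + 1/2·2 = -1.5
Root (White): max(0, -2, -1.5) = 0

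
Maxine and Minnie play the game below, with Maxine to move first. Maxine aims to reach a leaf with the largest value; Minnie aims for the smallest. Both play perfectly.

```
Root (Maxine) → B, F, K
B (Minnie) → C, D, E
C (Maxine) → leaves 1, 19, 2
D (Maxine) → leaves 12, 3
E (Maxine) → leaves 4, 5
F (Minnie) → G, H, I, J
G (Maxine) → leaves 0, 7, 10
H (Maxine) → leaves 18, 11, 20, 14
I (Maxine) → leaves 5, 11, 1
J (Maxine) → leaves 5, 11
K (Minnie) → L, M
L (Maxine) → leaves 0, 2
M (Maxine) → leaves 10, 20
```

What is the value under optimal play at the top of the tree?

C (Maxine): max(1, 19, 2) = 19
D (Maxine): max(12, 3) = 12
E (Maxine): max(4, 5) = 5
B (Minnie): min(19, 12, 5) = 5
G (Maxine): max(0, 7, 10) = 10
H (Maxine): max(18, 11, 20, 14) = 20
I (Maxine): max(5, 11, 1) = 11
J (Maxine): max(5, 11) = 11
F (Minnie): min(10, 20, 11, 11) = 10
L (Maxine): max(0, 2) = 2
M (Maxine): max(10, 20) = 20
K (Minnie): min(2, 20) = 2
Root (Maxine): max(5, 10, 2) = 10

10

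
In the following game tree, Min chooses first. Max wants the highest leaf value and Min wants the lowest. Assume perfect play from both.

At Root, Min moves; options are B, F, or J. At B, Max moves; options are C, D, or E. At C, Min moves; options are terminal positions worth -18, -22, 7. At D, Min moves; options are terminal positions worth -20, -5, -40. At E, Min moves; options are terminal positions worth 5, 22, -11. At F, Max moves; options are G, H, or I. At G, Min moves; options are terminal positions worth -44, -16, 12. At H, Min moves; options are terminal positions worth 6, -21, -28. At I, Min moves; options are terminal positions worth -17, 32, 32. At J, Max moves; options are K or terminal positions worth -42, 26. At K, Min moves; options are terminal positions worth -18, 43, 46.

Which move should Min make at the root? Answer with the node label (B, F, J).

C (Min): min(-18, -22, 7) = -22
D (Min): min(-20, -5, -40) = -40
E (Min): min(5, 22, -11) = -11
B (Max): max(-22, -40, -11) = -11
G (Min): min(-44, -16, 12) = -44
H (Min): min(6, -21, -28) = -28
I (Min): min(-17, 32, 32) = -17
F (Max): max(-44, -28, -17) = -17
K (Min): min(-18, 43, 46) = -18
J (Max): max(-18, -42, 26) = 26
Root (Min): min(-11, -17, 26) = -17
Min picks the child with the lowest value: F (value -17).

F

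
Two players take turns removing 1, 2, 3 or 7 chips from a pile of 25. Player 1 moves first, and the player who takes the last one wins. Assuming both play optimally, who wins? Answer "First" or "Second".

First

i:   0  1  2  3  4  5  6  7  8  9 10 11 12 13 14 15 16 17 18 19 20 21 22 23 24 25
     L  W  W  W  L  W  W  W  L  W  W  W  L  W  W  W  L  W  W  W  L  W  W  W  L  W
Position 25 is W, so the first player wins.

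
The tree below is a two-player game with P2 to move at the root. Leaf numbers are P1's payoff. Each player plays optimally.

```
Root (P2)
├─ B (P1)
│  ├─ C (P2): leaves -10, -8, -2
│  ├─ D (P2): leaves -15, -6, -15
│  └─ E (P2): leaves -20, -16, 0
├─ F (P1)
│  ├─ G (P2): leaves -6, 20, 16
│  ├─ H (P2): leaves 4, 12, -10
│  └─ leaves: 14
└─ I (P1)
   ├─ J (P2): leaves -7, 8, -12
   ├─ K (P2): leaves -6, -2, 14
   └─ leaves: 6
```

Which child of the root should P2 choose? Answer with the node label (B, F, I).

C (P2): min(-10, -8, -2) = -10
D (P2): min(-15, -6, -15) = -15
E (P2): min(-20, -16, 0) = -20
B (P1): max(-10, -15, -20) = -10
G (P2): min(-6, 20, 16) = -6
H (P2): min(4, 12, -10) = -10
F (P1): max(-6, -10, 14) = 14
J (P2): min(-7, 8, -12) = -12
K (P2): min(-6, -2, 14) = -6
I (P1): max(-12, -6, 6) = 6
Root (P2): min(-10, 14, 6) = -10
P2 picks the child with the lowest value: B (value -10).

B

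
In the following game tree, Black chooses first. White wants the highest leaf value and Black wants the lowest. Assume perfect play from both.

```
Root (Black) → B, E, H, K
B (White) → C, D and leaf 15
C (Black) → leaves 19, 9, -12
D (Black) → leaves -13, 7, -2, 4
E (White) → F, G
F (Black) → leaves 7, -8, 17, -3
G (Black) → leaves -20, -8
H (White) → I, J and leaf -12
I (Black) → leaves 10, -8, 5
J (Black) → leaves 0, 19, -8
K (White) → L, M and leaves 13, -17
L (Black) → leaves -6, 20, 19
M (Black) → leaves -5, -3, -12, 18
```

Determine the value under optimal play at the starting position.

C (Black): min(19, 9, -12) = -12
D (Black): min(-13, 7, -2, 4) = -13
B (White): max(-12, -13, 15) = 15
F (Black): min(7, -8, 17, -3) = -8
G (Black): min(-20, -8) = -20
E (White): max(-8, -20) = -8
I (Black): min(10, -8, 5) = -8
J (Black): min(0, 19, -8) = -8
H (White): max(-8, -8, -12) = -8
L (Black): min(-6, 20, 19) = -6
M (Black): min(-5, -3, -12, 18) = -12
K (White): max(-6, -12, 13, -17) = 13
Root (Black): min(15, -8, -8, 13) = -8

-8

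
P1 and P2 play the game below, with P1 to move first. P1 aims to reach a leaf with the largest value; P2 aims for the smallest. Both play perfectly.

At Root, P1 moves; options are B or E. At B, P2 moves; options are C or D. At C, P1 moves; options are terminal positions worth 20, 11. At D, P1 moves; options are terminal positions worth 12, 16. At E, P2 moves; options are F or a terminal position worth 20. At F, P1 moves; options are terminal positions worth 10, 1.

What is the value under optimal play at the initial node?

16

C (P1): max(20, 11) = 20
D (P1): max(12, 16) = 16
B (P2): min(20, 16) = 16
F (P1): max(10, 1) = 10
E (P2): min(10, 20) = 10
Root (P1): max(16, 10) = 16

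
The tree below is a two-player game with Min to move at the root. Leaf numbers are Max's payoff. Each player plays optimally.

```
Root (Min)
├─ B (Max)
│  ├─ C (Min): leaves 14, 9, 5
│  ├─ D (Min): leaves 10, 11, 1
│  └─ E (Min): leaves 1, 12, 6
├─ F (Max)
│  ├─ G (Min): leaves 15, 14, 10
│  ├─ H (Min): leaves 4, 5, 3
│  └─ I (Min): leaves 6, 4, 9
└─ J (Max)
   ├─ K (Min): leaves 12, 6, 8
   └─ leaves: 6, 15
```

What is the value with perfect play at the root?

C (Min): min(14, 9, 5) = 5
D (Min): min(10, 11, 1) = 1
E (Min): min(1, 12, 6) = 1
B (Max): max(5, 1, 1) = 5
G (Min): min(15, 14, 10) = 10
H (Min): min(4, 5, 3) = 3
I (Min): min(6, 4, 9) = 4
F (Max): max(10, 3, 4) = 10
K (Min): min(12, 6, 8) = 6
J (Max): max(6, 6, 15) = 15
Root (Min): min(5, 10, 15) = 5

5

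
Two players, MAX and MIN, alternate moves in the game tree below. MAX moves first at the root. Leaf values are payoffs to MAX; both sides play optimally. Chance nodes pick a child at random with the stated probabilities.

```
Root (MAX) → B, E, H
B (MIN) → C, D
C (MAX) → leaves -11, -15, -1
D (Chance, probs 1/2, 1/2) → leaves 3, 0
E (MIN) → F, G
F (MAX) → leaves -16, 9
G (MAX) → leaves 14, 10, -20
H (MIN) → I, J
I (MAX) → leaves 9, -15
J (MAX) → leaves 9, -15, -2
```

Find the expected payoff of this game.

9

C (MAX): max(-11, -15, -1) = -1
D (Chance): 1/2·3 + 1/2·0 = 1.5
B (MIN): min(-1, 1.5) = -1
F (MAX): max(-16, 9) = 9
G (MAX): max(14, 10, -20) = 14
E (MIN): min(9, 14) = 9
I (MAX): max(9, -15) = 9
J (MAX): max(9, -15, -2) = 9
H (MIN): min(9, 9) = 9
Root (MAX): max(-1, 9, 9) = 9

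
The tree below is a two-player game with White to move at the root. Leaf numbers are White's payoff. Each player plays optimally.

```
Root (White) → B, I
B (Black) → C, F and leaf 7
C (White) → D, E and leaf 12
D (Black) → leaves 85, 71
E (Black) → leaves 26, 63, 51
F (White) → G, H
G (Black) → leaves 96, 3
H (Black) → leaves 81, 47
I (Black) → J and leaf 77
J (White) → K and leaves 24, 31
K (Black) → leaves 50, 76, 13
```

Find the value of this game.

31

D (Black): min(85, 71) = 71
E (Black): min(26, 63, 51) = 26
C (White): max(71, 26, 12) = 71
G (Black): min(96, 3) = 3
H (Black): min(81, 47) = 47
F (White): max(3, 47) = 47
B (Black): min(71, 47, 7) = 7
K (Black): min(50, 76, 13) = 13
J (White): max(13, 24, 31) = 31
I (Black): min(31, 77) = 31
Root (White): max(7, 31) = 31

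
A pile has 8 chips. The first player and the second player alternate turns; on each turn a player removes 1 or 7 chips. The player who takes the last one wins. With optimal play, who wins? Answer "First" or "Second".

Second

W/L table (W = player to move can force a win):
i:   0  1  2  3  4  5  6  7  8
     L  W  L  W  L  W  L  W  L
Position 8 is L, so the second player wins.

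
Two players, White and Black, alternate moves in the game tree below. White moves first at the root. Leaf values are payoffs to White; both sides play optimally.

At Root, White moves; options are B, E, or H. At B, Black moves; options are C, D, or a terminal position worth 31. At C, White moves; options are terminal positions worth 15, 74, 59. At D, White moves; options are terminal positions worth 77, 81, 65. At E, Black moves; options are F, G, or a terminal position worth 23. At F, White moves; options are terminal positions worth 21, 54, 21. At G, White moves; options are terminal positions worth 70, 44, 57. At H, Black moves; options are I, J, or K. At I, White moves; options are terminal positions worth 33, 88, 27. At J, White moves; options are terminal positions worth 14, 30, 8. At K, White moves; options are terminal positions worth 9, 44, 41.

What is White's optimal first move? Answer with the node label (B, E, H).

C (White): max(15, 74, 59) = 74
D (White): max(77, 81, 65) = 81
B (Black): min(74, 81, 31) = 31
F (White): max(21, 54, 21) = 54
G (White): max(70, 44, 57) = 70
E (Black): min(54, 70, 23) = 23
I (White): max(33, 88, 27) = 88
J (White): max(14, 30, 8) = 30
K (White): max(9, 44, 41) = 44
H (Black): min(88, 30, 44) = 30
Root (White): max(31, 23, 30) = 31
White picks the child with the highest value: B (value 31).

B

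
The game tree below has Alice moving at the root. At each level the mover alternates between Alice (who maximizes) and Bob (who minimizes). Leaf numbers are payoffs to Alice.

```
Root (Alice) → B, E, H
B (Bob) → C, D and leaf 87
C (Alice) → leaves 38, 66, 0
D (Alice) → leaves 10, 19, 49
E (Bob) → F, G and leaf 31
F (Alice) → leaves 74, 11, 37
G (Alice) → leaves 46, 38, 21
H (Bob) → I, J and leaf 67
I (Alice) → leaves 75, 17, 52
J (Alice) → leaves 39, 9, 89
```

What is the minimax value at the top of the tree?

67

C (Alice): max(38, 66, 0) = 66
D (Alice): max(10, 19, 49) = 49
B (Bob): min(66, 49, 87) = 49
F (Alice): max(74, 11, 37) = 74
G (Alice): max(46, 38, 21) = 46
E (Bob): min(74, 46, 31) = 31
I (Alice): max(75, 17, 52) = 75
J (Alice): max(39, 9, 89) = 89
H (Bob): min(75, 89, 67) = 67
Root (Alice): max(49, 31, 67) = 67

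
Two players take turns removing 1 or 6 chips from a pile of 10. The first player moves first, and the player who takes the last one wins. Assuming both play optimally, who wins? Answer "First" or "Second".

W/L table (W = player to move can force a win):
i:   0  1  2  3  4  5  6  7  8  9 10
     L  W  L  W  L  W  W  L  W  L  W
Position 10 is W, so the first player wins.

First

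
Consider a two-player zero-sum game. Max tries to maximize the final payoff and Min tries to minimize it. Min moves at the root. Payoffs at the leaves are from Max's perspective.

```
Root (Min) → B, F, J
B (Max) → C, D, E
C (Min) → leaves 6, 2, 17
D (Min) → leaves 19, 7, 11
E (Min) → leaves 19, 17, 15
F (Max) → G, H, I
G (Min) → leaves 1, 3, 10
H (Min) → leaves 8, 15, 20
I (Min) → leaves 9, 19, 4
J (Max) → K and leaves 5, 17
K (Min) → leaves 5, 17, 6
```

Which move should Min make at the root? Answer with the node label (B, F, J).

C (Min): min(6, 2, 17) = 2
D (Min): min(19, 7, 11) = 7
E (Min): min(19, 17, 15) = 15
B (Max): max(2, 7, 15) = 15
G (Min): min(1, 3, 10) = 1
H (Min): min(8, 15, 20) = 8
I (Min): min(9, 19, 4) = 4
F (Max): max(1, 8, 4) = 8
K (Min): min(5, 17, 6) = 5
J (Max): max(5, 5, 17) = 17
Root (Min): min(15, 8, 17) = 8
Min picks the child with the lowest value: F (value 8).

F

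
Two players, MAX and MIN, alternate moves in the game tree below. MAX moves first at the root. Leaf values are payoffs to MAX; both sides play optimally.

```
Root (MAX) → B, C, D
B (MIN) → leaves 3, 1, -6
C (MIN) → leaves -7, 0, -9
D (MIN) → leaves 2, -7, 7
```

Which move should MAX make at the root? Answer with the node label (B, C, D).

B

B (MIN): min(3, 1, -6) = -6
C (MIN): min(-7, 0, -9) = -9
D (MIN): min(2, -7, 7) = -7
Root (MAX): max(-6, -9, -7) = -6
MAX picks the child with the highest value: B (value -6).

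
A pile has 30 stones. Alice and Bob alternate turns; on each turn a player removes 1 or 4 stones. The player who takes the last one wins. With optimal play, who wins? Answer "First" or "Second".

Positions where the player to move wins (W) vs loses (L):
i:   0  1  2  3  4  5  6  7  8  9 10 11 12 13 14 15 16 17 18 19 20 21 22 23 24 25 26 27 28 29 30
     L  W  L  W  W  L  W  L  W  W  L  W  L  W  W  L  W  L  W  W  L  W  L  W  W  L  W  L  W  W  L
Position 30 is L, so the second player wins.

Second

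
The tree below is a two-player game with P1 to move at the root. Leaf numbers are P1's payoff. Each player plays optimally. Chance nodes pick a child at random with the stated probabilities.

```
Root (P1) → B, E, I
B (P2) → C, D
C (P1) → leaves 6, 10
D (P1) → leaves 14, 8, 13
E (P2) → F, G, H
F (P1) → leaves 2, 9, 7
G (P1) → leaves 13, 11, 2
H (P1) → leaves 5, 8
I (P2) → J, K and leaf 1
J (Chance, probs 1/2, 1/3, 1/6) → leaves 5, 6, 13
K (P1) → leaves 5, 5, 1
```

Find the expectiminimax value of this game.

10

C (P1): max(6, 10) = 10
D (P1): max(14, 8, 13) = 14
B (P2): min(10, 14) = 10
F (P1): max(2, 9, 7) = 9
G (P1): max(13, 11, 2) = 13
H (P1): max(5, 8) = 8
E (P2): min(9, 13, 8) = 8
J (Chance): 1/2·5 + 1/3·6 + 1/6·13 = 6.67
K (P1): max(5, 5, 1) = 5
I (P2): min(6.67, 5, 1) = 1
Root (P1): max(10, 8, 1) = 10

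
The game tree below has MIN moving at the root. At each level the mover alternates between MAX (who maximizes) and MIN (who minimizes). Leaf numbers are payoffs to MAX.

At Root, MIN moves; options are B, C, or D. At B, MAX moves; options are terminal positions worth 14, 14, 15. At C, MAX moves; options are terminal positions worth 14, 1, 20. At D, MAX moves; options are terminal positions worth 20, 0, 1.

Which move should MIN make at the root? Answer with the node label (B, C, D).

B

B (MAX): max(14, 14, 15) = 15
C (MAX): max(14, 1, 20) = 20
D (MAX): max(20, 0, 1) = 20
Root (MIN): min(15, 20, 20) = 15
MIN picks the child with the lowest value: B (value 15).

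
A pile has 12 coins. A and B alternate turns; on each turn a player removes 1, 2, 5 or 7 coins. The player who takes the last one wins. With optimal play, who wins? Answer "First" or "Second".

W/L table (W = player to move can force a win):
i:   0  1  2  3  4  5  6  7  8  9 10 11 12
     L  W  W  L  W  W  L  W  W  L  W  W  L
Position 12 is L, so the second player wins.

Second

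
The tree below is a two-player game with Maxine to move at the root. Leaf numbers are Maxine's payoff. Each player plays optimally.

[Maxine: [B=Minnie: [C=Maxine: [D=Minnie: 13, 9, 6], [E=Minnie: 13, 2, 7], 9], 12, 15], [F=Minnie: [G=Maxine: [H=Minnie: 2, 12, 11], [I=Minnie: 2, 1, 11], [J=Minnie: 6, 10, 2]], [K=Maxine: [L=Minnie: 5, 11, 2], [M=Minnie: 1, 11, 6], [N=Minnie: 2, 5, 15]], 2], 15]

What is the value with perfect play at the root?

15

D (Minnie): min(13, 9, 6) = 6
E (Minnie): min(13, 2, 7) = 2
C (Maxine): max(6, 2, 9) = 9
B (Minnie): min(9, 12, 15) = 9
H (Minnie): min(2, 12, 11) = 2
I (Minnie): min(2, 1, 11) = 1
J (Minnie): min(6, 10, 2) = 2
G (Maxine): max(2, 1, 2) = 2
L (Minnie): min(5, 11, 2) = 2
M (Minnie): min(1, 11, 6) = 1
N (Minnie): min(2, 5, 15) = 2
K (Maxine): max(2, 1, 2) = 2
F (Minnie): min(2, 2, 2) = 2
Root (Maxine): max(9, 2, 15) = 15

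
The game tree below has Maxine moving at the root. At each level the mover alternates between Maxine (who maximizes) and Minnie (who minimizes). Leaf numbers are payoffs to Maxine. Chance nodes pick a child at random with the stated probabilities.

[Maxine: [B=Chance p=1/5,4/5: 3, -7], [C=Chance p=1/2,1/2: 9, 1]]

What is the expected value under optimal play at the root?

B (Chance): 1/5·3 + 4/5·-7 = -5
C (Chance): 1/2·9 + 1/2·1 = 5
Root (Maxine): max(-5, 5) = 5

5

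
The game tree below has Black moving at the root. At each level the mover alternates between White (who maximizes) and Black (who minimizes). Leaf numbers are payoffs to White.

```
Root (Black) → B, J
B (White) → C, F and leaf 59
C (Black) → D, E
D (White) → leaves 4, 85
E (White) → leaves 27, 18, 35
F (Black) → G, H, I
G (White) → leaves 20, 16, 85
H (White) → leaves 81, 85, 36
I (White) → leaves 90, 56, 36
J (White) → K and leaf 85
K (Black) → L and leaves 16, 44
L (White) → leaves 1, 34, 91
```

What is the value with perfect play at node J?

L: max(1, 34, 91) = 91
K: min(91, 16, 44) = 16
J: max(16, 85) = 85

85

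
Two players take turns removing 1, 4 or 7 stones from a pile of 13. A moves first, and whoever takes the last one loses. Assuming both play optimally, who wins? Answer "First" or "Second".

Mark each pile size as W (mover wins) or L (mover loses):
i:   0  1  2  3  4  5  6  7  8  9 10 11 12 13
     W  L  W  L  W  W  L  W  W  L  W  L  W  W
Position 13 is W, so the first player wins.

First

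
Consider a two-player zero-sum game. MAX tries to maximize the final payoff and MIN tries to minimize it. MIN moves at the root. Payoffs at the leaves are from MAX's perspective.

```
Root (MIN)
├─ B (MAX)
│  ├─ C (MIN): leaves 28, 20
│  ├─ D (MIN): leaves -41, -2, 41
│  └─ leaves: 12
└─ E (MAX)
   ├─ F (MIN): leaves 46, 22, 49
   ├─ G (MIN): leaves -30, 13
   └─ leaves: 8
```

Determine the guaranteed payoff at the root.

20

C (MIN): min(28, 20) = 20
D (MIN): min(-41, -2, 41) = -41
B (MAX): max(20, -41, 12) = 20
F (MIN): min(46, 22, 49) = 22
G (MIN): min(-30, 13) = -30
E (MAX): max(22, -30, 8) = 22
Root (MIN): min(20, 22) = 20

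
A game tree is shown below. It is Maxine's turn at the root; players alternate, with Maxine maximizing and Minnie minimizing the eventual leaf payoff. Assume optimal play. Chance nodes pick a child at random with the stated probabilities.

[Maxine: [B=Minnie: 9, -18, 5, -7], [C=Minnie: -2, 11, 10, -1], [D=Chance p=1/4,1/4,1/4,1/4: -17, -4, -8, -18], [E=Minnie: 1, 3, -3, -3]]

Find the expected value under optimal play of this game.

B (Minnie): min(9, -18, 5, -7) = -18
C (Minnie): min(-2, 11, 10, -1) = -2
D (Chance): 1/4·-17 + 1/4·-4 + 1/4·-8 + 1/4·-18 = -11.75
E (Minnie): min(1, 3, -3, -3) = -3
Root (Maxine): max(-18, -2, -11.75, -3) = -2

-2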